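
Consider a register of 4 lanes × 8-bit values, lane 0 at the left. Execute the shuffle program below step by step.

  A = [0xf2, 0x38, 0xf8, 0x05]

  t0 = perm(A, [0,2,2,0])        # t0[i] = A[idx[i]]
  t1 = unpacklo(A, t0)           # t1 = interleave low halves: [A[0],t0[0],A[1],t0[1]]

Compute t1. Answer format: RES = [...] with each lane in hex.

t0 = [0xf2, 0xf8, 0xf8, 0xf2]
t1 = [0xf2, 0xf2, 0x38, 0xf8]

RES = [0xf2, 0xf2, 0x38, 0xf8]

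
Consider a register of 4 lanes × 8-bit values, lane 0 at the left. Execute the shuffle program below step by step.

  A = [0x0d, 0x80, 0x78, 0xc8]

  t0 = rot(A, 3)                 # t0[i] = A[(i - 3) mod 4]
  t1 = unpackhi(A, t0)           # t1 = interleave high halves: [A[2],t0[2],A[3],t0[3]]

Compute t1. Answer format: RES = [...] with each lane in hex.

→ t0 |80|78|c8|0d|
→ t1 |78|c8|c8|0d|

RES = [ 0x78  0xc8  0xc8  0x0d ]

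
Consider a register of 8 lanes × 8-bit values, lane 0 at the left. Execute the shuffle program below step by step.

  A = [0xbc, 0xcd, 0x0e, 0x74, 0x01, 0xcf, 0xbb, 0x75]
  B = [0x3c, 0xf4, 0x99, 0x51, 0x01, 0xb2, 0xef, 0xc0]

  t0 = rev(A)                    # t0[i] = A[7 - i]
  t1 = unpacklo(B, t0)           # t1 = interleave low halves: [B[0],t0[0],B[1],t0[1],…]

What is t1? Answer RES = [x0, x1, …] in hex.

RES = [0x3c, 0x75, 0xf4, 0xbb, 0x99, 0xcf, 0x51, 0x01]

→ t0 |75|bb|cf|01|74|0e|cd|bc|
→ t1 |3c|75|f4|bb|99|cf|51|01|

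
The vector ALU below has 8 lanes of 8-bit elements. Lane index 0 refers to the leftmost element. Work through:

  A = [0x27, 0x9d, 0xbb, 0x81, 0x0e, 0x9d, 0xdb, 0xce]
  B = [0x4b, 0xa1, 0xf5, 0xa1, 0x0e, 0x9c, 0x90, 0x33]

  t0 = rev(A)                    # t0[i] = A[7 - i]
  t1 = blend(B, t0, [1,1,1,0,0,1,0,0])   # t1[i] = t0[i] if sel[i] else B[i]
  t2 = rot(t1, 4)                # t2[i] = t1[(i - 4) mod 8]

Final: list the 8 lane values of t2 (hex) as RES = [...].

t0 = [0xce, 0xdb, 0x9d, 0x0e, 0x81, 0xbb, 0x9d, 0x27]
t1 = [0xce, 0xdb, 0x9d, 0xa1, 0x0e, 0xbb, 0x90, 0x33]
t2 = [0x0e, 0xbb, 0x90, 0x33, 0xce, 0xdb, 0x9d, 0xa1]

RES = [ 0x0e  0xbb  0x90  0x33  0xce  0xdb  0x9d  0xa1 ]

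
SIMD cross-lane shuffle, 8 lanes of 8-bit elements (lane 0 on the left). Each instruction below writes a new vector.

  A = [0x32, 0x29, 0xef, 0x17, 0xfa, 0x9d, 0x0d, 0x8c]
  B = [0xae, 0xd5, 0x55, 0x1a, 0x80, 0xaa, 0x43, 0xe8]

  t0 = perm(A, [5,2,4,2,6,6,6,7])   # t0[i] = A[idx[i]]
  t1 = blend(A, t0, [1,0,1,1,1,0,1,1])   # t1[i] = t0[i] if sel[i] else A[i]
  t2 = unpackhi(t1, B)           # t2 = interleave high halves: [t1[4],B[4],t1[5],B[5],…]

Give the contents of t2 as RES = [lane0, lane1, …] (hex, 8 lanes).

→ t0 |9d|ef|fa|ef|0d|0d|0d|8c|
→ t1 |9d|29|fa|ef|0d|9d|0d|8c|
→ t2 |0d|80|9d|aa|0d|43|8c|e8|

RES = [0x0d, 0x80, 0x9d, 0xaa, 0x0d, 0x43, 0x8c, 0xe8]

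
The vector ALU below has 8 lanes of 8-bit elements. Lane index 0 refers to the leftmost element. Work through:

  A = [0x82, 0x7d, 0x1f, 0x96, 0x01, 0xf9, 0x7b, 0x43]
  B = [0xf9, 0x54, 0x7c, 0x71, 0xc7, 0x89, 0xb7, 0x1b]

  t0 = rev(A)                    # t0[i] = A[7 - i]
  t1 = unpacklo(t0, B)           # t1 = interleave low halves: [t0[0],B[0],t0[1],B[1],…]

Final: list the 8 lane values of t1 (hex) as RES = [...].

t0 = [0x43, 0x7b, 0xf9, 0x01, 0x96, 0x1f, 0x7d, 0x82]
t1 = [0x43, 0xf9, 0x7b, 0x54, 0xf9, 0x7c, 0x01, 0x71]

RES = [0x43, 0xf9, 0x7b, 0x54, 0xf9, 0x7c, 0x01, 0x71]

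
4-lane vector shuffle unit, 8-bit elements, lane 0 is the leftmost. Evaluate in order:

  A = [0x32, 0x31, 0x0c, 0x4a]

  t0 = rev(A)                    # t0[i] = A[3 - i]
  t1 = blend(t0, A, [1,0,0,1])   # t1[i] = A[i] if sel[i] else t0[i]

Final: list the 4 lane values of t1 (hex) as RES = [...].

t0 = [0x4a, 0x0c, 0x31, 0x32]
t1 = [0x32, 0x0c, 0x31, 0x4a]

RES = [0x32, 0x0c, 0x31, 0x4a]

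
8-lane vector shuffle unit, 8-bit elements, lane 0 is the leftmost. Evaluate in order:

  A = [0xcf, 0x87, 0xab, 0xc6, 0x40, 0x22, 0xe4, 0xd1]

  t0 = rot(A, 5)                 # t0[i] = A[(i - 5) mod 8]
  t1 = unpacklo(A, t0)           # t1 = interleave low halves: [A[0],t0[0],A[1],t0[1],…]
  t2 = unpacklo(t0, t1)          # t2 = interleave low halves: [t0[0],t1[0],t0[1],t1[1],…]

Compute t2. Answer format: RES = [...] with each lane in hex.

t0 = [0xc6, 0x40, 0x22, 0xe4, 0xd1, 0xcf, 0x87, 0xab]
t1 = [0xcf, 0xc6, 0x87, 0x40, 0xab, 0x22, 0xc6, 0xe4]
t2 = [0xc6, 0xcf, 0x40, 0xc6, 0x22, 0x87, 0xe4, 0x40]

RES = [ 0xc6  0xcf  0x40  0xc6  0x22  0x87  0xe4  0x40 ]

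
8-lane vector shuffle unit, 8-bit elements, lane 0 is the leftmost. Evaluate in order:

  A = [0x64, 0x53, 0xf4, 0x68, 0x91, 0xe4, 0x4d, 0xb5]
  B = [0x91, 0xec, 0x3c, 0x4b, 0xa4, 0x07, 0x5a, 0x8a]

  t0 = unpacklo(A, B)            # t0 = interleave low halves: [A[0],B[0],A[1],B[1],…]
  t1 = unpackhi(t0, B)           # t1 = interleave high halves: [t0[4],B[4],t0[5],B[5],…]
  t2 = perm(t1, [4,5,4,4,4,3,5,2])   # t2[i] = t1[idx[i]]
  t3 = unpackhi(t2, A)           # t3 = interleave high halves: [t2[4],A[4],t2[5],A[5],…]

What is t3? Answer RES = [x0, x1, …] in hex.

t0 = [0x64, 0x91, 0x53, 0xec, 0xf4, 0x3c, 0x68, 0x4b]
t1 = [0xf4, 0xa4, 0x3c, 0x07, 0x68, 0x5a, 0x4b, 0x8a]
t2 = [0x68, 0x5a, 0x68, 0x68, 0x68, 0x07, 0x5a, 0x3c]
t3 = [0x68, 0x91, 0x07, 0xe4, 0x5a, 0x4d, 0x3c, 0xb5]

RES = [0x68, 0x91, 0x07, 0xe4, 0x5a, 0x4d, 0x3c, 0xb5]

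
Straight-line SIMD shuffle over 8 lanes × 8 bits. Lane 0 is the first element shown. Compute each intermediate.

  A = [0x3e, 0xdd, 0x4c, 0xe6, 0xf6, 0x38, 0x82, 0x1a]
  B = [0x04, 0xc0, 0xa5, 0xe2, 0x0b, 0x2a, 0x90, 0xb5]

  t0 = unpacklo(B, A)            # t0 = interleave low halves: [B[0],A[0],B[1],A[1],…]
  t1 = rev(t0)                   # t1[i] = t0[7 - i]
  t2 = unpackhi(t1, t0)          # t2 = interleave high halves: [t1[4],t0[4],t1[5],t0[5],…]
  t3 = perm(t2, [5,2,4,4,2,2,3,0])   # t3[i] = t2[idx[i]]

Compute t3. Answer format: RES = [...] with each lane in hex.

RES = [0xe2, 0xc0, 0x3e, 0x3e, 0xc0, 0xc0, 0x4c, 0xdd]

→ t0 |04|3e|c0|dd|a5|4c|e2|e6|
→ t1 |e6|e2|4c|a5|dd|c0|3e|04|
→ t2 |dd|a5|c0|4c|3e|e2|04|e6|
→ t3 |e2|c0|3e|3e|c0|c0|4c|dd|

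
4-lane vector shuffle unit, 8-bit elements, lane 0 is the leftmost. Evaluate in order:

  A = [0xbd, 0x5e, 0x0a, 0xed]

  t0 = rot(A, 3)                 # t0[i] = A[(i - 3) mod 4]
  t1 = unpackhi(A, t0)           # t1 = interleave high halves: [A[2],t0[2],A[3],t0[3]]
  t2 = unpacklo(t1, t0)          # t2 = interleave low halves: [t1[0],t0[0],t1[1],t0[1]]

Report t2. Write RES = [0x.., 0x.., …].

RES = [ 0x0a  0x5e  0xed  0x0a ]

→ t0 |5e|0a|ed|bd|
→ t1 |0a|ed|ed|bd|
→ t2 |0a|5e|ed|0a|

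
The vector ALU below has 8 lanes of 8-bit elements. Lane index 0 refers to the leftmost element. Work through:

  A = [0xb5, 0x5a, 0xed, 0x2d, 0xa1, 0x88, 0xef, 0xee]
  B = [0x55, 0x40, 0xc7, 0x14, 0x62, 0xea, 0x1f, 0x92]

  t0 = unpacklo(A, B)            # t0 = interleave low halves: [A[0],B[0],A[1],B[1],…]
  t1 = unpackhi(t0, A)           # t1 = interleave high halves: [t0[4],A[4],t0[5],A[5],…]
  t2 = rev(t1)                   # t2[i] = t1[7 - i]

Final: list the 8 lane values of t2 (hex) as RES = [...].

RES = [0xee, 0x14, 0xef, 0x2d, 0x88, 0xc7, 0xa1, 0xed]

t0 = [0xb5, 0x55, 0x5a, 0x40, 0xed, 0xc7, 0x2d, 0x14]
t1 = [0xed, 0xa1, 0xc7, 0x88, 0x2d, 0xef, 0x14, 0xee]
t2 = [0xee, 0x14, 0xef, 0x2d, 0x88, 0xc7, 0xa1, 0xed]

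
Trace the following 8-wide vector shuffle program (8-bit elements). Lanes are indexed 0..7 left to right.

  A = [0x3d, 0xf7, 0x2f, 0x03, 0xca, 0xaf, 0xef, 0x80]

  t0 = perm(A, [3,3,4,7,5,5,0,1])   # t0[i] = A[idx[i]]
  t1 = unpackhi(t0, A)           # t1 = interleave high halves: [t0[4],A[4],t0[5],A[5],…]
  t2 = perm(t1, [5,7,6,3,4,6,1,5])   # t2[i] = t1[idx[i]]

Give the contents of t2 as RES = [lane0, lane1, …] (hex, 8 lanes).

t0 = [0x03, 0x03, 0xca, 0x80, 0xaf, 0xaf, 0x3d, 0xf7]
t1 = [0xaf, 0xca, 0xaf, 0xaf, 0x3d, 0xef, 0xf7, 0x80]
t2 = [0xef, 0x80, 0xf7, 0xaf, 0x3d, 0xf7, 0xca, 0xef]

RES = [ 0xef  0x80  0xf7  0xaf  0x3d  0xf7  0xca  0xef ]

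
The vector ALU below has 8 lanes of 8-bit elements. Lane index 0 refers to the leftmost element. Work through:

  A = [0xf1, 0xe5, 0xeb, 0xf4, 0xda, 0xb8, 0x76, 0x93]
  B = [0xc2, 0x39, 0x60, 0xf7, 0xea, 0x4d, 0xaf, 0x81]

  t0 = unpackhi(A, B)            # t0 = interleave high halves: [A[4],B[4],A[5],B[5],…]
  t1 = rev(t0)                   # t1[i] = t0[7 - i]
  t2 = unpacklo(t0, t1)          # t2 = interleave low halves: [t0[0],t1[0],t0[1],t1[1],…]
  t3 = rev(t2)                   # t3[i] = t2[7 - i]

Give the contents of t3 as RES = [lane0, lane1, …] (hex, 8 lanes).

t0 = [0xda, 0xea, 0xb8, 0x4d, 0x76, 0xaf, 0x93, 0x81]
t1 = [0x81, 0x93, 0xaf, 0x76, 0x4d, 0xb8, 0xea, 0xda]
t2 = [0xda, 0x81, 0xea, 0x93, 0xb8, 0xaf, 0x4d, 0x76]
t3 = [0x76, 0x4d, 0xaf, 0xb8, 0x93, 0xea, 0x81, 0xda]

RES = [ 0x76  0x4d  0xaf  0xb8  0x93  0xea  0x81  0xda ]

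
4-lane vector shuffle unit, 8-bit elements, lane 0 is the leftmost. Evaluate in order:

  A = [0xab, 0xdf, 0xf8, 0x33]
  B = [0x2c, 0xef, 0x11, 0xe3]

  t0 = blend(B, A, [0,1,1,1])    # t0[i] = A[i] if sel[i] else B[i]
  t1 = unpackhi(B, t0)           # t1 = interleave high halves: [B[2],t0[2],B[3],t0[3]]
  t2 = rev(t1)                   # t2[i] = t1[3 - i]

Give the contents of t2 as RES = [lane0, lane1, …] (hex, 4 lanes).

→ t0 |2c|df|f8|33|
→ t1 |11|f8|e3|33|
→ t2 |33|e3|f8|11|

RES = [0x33, 0xe3, 0xf8, 0x11]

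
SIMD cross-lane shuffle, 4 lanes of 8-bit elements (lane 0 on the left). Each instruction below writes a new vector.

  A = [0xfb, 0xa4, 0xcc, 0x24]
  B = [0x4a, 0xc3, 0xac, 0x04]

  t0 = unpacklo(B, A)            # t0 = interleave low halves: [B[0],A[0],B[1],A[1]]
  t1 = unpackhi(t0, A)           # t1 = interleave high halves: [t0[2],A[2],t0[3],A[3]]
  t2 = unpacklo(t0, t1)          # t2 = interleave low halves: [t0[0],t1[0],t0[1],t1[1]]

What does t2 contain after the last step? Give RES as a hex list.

  t0: 4a fb c3 a4
  t1: c3 cc a4 24
  t2: 4a c3 fb cc

RES = [0x4a, 0xc3, 0xfb, 0xcc]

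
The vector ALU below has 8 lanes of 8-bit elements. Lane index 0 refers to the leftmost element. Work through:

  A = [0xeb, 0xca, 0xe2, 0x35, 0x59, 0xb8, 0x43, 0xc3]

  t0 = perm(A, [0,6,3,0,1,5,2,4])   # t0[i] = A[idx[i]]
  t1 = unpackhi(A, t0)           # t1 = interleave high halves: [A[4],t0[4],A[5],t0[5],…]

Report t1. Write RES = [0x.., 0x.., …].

t0 = [0xeb, 0x43, 0x35, 0xeb, 0xca, 0xb8, 0xe2, 0x59]
t1 = [0x59, 0xca, 0xb8, 0xb8, 0x43, 0xe2, 0xc3, 0x59]

RES = [0x59, 0xca, 0xb8, 0xb8, 0x43, 0xe2, 0xc3, 0x59]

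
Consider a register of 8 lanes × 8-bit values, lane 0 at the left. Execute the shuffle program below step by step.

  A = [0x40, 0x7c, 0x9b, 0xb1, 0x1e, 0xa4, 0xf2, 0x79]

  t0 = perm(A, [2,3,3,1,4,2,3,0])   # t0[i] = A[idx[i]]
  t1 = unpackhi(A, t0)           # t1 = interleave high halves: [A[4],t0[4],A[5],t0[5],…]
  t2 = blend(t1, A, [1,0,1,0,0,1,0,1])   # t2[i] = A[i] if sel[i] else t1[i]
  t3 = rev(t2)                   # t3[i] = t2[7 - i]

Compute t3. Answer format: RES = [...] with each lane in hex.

RES = [ 0x79  0x79  0xa4  0xf2  0x9b  0x9b  0x1e  0x40 ]

t0 = [0x9b, 0xb1, 0xb1, 0x7c, 0x1e, 0x9b, 0xb1, 0x40]
t1 = [0x1e, 0x1e, 0xa4, 0x9b, 0xf2, 0xb1, 0x79, 0x40]
t2 = [0x40, 0x1e, 0x9b, 0x9b, 0xf2, 0xa4, 0x79, 0x79]
t3 = [0x79, 0x79, 0xa4, 0xf2, 0x9b, 0x9b, 0x1e, 0x40]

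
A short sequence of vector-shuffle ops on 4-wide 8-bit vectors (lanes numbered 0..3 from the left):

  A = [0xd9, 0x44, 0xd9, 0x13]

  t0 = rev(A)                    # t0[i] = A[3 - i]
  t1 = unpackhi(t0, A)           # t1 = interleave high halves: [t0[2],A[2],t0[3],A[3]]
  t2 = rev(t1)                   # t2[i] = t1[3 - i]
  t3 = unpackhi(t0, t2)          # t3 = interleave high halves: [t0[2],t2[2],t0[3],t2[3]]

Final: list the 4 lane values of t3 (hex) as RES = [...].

RES = [ 0x44  0xd9  0xd9  0x44 ]

t0 = [0x13, 0xd9, 0x44, 0xd9]
t1 = [0x44, 0xd9, 0xd9, 0x13]
t2 = [0x13, 0xd9, 0xd9, 0x44]
t3 = [0x44, 0xd9, 0xd9, 0x44]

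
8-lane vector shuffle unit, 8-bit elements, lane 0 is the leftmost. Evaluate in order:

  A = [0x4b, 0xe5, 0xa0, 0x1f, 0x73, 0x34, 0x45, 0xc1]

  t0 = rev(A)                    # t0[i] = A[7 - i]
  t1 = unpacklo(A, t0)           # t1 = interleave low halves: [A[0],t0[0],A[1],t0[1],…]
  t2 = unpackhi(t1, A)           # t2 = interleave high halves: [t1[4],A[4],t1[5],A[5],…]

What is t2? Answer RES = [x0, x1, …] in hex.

→ t0 |c1|45|34|73|1f|a0|e5|4b|
→ t1 |4b|c1|e5|45|a0|34|1f|73|
→ t2 |a0|73|34|34|1f|45|73|c1|

RES = [ 0xa0  0x73  0x34  0x34  0x1f  0x45  0x73  0xc1 ]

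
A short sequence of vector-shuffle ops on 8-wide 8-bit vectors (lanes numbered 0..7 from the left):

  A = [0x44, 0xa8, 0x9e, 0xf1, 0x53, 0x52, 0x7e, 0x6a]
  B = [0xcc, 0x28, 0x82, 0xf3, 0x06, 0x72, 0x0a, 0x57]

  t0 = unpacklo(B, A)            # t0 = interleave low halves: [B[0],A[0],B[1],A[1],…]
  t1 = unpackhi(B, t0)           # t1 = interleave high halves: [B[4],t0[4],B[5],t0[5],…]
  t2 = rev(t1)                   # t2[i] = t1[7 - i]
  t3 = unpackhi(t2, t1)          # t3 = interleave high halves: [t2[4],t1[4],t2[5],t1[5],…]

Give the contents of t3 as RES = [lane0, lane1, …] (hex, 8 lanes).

RES = [0x9e, 0x0a, 0x72, 0xf3, 0x82, 0x57, 0x06, 0xf1]

  t0: cc 44 28 a8 82 9e f3 f1
  t1: 06 82 72 9e 0a f3 57 f1
  t2: f1 57 f3 0a 9e 72 82 06
  t3: 9e 0a 72 f3 82 57 06 f1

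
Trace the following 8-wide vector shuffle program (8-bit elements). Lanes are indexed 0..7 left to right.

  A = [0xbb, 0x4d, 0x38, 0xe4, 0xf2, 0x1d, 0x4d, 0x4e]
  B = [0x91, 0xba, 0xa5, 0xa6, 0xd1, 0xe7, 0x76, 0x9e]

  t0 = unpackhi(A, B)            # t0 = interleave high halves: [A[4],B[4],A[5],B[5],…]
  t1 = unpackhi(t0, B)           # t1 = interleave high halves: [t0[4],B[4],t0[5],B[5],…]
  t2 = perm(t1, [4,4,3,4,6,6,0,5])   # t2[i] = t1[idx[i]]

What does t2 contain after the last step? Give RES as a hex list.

RES = [ 0x4e  0x4e  0xe7  0x4e  0x9e  0x9e  0x4d  0x76 ]

  t0: f2 d1 1d e7 4d 76 4e 9e
  t1: 4d d1 76 e7 4e 76 9e 9e
  t2: 4e 4e e7 4e 9e 9e 4d 76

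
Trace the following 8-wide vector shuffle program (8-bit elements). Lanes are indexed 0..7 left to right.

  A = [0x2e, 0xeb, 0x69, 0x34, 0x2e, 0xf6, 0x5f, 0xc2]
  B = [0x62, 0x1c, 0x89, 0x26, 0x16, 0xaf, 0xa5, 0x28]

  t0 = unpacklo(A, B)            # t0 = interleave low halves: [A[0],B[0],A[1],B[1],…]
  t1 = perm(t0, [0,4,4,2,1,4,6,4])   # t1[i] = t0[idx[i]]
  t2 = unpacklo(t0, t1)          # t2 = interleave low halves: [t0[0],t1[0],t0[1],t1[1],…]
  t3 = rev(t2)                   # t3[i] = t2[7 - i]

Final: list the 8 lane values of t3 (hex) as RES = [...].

t0 = [0x2e, 0x62, 0xeb, 0x1c, 0x69, 0x89, 0x34, 0x26]
t1 = [0x2e, 0x69, 0x69, 0xeb, 0x62, 0x69, 0x34, 0x69]
t2 = [0x2e, 0x2e, 0x62, 0x69, 0xeb, 0x69, 0x1c, 0xeb]
t3 = [0xeb, 0x1c, 0x69, 0xeb, 0x69, 0x62, 0x2e, 0x2e]

RES = [0xeb, 0x1c, 0x69, 0xeb, 0x69, 0x62, 0x2e, 0x2e]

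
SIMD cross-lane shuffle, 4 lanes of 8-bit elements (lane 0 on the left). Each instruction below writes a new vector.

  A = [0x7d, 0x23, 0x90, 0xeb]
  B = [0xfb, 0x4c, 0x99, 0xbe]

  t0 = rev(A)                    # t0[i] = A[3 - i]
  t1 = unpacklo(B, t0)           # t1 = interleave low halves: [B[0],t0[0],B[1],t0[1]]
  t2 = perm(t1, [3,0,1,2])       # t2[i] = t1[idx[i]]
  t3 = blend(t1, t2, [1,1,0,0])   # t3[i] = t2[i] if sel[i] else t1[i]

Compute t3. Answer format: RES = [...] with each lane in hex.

t0 = [0xeb, 0x90, 0x23, 0x7d]
t1 = [0xfb, 0xeb, 0x4c, 0x90]
t2 = [0x90, 0xfb, 0xeb, 0x4c]
t3 = [0x90, 0xfb, 0x4c, 0x90]

RES = [0x90, 0xfb, 0x4c, 0x90]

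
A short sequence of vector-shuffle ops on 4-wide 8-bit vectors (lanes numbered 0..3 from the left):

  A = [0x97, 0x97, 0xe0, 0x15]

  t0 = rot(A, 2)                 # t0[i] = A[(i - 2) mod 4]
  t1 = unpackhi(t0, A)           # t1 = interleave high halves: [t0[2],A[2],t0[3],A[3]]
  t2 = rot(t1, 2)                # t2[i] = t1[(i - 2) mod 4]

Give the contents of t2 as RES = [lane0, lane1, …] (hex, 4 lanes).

RES = [ 0x97  0x15  0x97  0xe0 ]

  t0: e0 15 97 97
  t1: 97 e0 97 15
  t2: 97 15 97 e0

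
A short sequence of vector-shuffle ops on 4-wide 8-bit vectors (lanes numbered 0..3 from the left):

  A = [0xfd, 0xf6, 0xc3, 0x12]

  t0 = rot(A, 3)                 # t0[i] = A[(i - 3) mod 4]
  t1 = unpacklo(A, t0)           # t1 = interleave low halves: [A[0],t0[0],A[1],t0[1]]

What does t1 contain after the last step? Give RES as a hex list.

t0 = [0xf6, 0xc3, 0x12, 0xfd]
t1 = [0xfd, 0xf6, 0xf6, 0xc3]

RES = [0xfd, 0xf6, 0xf6, 0xc3]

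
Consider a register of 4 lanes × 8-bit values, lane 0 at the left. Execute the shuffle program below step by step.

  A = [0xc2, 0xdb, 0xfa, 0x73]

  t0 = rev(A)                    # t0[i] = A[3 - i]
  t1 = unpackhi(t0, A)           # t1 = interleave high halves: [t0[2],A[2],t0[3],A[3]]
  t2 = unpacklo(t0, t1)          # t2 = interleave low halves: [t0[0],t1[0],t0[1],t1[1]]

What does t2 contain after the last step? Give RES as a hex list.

RES = [ 0x73  0xdb  0xfa  0xfa ]

→ t0 |73|fa|db|c2|
→ t1 |db|fa|c2|73|
→ t2 |73|db|fa|fa|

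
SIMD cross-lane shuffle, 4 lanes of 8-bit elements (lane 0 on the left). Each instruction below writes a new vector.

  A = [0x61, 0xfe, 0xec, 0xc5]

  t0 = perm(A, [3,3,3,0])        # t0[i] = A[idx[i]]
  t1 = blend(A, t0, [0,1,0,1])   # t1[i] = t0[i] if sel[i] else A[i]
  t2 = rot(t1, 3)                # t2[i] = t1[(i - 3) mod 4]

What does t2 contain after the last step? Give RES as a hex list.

  t0: c5 c5 c5 61
  t1: 61 c5 ec 61
  t2: c5 ec 61 61

RES = [0xc5, 0xec, 0x61, 0x61]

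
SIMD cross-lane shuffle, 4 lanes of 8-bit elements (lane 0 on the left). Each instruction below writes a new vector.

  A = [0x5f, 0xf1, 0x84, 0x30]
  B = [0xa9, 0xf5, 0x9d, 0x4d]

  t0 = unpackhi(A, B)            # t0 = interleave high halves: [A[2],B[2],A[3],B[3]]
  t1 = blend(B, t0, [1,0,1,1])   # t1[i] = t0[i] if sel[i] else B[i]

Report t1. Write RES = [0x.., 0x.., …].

  t0: 84 9d 30 4d
  t1: 84 f5 30 4d

RES = [0x84, 0xf5, 0x30, 0x4d]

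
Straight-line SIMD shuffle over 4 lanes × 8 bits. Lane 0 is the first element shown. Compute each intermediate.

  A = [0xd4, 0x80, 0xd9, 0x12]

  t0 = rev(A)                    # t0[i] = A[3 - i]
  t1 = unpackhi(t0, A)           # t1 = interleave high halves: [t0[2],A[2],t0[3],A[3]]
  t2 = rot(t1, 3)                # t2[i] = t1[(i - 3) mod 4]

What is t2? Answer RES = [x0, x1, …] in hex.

t0 = [0x12, 0xd9, 0x80, 0xd4]
t1 = [0x80, 0xd9, 0xd4, 0x12]
t2 = [0xd9, 0xd4, 0x12, 0x80]

RES = [0xd9, 0xd4, 0x12, 0x80]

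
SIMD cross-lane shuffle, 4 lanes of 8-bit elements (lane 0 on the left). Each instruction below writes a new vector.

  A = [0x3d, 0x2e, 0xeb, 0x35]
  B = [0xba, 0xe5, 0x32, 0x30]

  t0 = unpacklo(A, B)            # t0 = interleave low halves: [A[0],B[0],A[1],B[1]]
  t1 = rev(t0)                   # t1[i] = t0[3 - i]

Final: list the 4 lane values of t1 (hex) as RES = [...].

  t0: 3d ba 2e e5
  t1: e5 2e ba 3d

RES = [ 0xe5  0x2e  0xba  0x3d ]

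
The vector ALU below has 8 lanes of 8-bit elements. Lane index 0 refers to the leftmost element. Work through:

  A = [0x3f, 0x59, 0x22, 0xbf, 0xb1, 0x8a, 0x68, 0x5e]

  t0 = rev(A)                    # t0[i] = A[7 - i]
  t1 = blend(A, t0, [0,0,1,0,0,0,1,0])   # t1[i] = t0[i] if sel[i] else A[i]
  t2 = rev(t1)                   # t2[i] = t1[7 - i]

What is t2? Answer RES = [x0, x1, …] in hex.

RES = [0x5e, 0x59, 0x8a, 0xb1, 0xbf, 0x8a, 0x59, 0x3f]

  t0: 5e 68 8a b1 bf 22 59 3f
  t1: 3f 59 8a bf b1 8a 59 5e
  t2: 5e 59 8a b1 bf 8a 59 3f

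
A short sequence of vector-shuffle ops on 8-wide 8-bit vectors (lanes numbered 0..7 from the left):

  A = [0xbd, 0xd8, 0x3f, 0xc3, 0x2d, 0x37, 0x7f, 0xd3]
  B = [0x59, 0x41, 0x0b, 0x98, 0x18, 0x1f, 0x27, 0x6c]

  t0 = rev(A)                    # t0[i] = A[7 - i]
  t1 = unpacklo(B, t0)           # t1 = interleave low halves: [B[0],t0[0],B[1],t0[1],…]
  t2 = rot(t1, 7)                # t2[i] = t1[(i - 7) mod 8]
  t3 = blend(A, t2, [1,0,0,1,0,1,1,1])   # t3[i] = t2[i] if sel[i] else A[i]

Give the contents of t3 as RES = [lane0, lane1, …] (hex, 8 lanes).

RES = [ 0xd3  0xd8  0x3f  0x0b  0x2d  0x98  0x2d  0x59 ]

  t0: d3 7f 37 2d c3 3f d8 bd
  t1: 59 d3 41 7f 0b 37 98 2d
  t2: d3 41 7f 0b 37 98 2d 59
  t3: d3 d8 3f 0b 2d 98 2d 59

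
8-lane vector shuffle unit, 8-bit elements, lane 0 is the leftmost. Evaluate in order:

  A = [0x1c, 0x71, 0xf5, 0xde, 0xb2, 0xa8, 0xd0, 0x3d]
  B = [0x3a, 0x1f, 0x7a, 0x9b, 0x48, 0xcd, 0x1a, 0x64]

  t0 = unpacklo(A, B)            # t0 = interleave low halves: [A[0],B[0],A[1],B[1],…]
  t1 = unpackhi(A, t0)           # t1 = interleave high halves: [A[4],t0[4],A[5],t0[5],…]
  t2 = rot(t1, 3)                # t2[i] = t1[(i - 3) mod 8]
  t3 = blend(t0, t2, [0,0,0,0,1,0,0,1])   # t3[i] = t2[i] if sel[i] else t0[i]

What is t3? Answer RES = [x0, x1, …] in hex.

RES = [0x1c, 0x3a, 0x71, 0x1f, 0xf5, 0x7a, 0xde, 0xd0]

→ t0 |1c|3a|71|1f|f5|7a|de|9b|
→ t1 |b2|f5|a8|7a|d0|de|3d|9b|
→ t2 |de|3d|9b|b2|f5|a8|7a|d0|
→ t3 |1c|3a|71|1f|f5|7a|de|d0|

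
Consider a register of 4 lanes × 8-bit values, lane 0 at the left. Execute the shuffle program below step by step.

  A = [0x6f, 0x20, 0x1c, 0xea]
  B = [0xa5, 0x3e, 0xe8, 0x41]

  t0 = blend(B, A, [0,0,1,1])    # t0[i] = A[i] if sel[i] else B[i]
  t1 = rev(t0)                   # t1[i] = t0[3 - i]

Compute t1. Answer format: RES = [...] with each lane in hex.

RES = [0xea, 0x1c, 0x3e, 0xa5]

  t0: a5 3e 1c ea
  t1: ea 1c 3e a5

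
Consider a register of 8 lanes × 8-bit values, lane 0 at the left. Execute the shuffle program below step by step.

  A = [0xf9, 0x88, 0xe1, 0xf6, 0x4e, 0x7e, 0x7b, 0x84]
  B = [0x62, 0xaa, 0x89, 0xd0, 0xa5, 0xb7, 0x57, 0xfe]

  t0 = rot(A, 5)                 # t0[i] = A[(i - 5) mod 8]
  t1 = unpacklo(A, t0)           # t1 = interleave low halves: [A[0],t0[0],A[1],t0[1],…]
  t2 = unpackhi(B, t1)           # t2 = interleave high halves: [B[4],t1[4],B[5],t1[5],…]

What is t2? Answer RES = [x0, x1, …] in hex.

→ t0 |f6|4e|7e|7b|84|f9|88|e1|
→ t1 |f9|f6|88|4e|e1|7e|f6|7b|
→ t2 |a5|e1|b7|7e|57|f6|fe|7b|

RES = [0xa5, 0xe1, 0xb7, 0x7e, 0x57, 0xf6, 0xfe, 0x7b]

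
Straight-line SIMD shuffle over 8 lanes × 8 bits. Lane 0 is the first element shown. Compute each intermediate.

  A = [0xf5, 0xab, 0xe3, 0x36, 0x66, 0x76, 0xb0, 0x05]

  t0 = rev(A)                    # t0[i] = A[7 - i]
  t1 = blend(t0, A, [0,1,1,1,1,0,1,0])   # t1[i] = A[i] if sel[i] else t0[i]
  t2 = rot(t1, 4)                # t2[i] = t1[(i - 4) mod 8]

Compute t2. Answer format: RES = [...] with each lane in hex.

t0 = [0x05, 0xb0, 0x76, 0x66, 0x36, 0xe3, 0xab, 0xf5]
t1 = [0x05, 0xab, 0xe3, 0x36, 0x66, 0xe3, 0xb0, 0xf5]
t2 = [0x66, 0xe3, 0xb0, 0xf5, 0x05, 0xab, 0xe3, 0x36]

RES = [ 0x66  0xe3  0xb0  0xf5  0x05  0xab  0xe3  0x36 ]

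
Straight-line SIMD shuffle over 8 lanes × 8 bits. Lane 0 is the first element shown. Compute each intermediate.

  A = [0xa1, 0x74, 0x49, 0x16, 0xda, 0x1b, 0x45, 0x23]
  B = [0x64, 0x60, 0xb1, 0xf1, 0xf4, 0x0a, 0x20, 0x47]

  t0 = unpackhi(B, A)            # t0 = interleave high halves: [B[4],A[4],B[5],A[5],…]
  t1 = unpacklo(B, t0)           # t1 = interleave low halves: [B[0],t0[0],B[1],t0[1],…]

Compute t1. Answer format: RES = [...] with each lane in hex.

RES = [ 0x64  0xf4  0x60  0xda  0xb1  0x0a  0xf1  0x1b ]

t0 = [0xf4, 0xda, 0x0a, 0x1b, 0x20, 0x45, 0x47, 0x23]
t1 = [0x64, 0xf4, 0x60, 0xda, 0xb1, 0x0a, 0xf1, 0x1b]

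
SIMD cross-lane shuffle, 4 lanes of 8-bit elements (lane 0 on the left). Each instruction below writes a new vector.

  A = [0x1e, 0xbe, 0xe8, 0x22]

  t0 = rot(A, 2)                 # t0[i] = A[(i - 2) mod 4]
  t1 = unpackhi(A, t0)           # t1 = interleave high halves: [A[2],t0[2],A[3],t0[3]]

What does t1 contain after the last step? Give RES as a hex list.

  t0: e8 22 1e be
  t1: e8 1e 22 be

RES = [ 0xe8  0x1e  0x22  0xbe ]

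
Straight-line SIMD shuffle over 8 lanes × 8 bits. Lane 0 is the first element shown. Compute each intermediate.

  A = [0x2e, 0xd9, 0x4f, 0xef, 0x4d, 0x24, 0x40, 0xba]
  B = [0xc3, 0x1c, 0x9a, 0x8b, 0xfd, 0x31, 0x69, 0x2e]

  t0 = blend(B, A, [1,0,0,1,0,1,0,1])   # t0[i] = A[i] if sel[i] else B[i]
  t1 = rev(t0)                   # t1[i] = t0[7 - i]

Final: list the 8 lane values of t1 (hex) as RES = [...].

  t0: 2e 1c 9a ef fd 24 69 ba
  t1: ba 69 24 fd ef 9a 1c 2e

RES = [ 0xba  0x69  0x24  0xfd  0xef  0x9a  0x1c  0x2e ]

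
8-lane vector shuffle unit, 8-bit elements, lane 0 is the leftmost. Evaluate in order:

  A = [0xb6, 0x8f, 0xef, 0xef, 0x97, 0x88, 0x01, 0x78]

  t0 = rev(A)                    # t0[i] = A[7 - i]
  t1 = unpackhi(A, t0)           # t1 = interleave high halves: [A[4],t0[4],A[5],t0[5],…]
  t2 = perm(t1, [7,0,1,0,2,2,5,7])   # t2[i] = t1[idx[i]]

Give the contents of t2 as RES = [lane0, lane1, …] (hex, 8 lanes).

t0 = [0x78, 0x01, 0x88, 0x97, 0xef, 0xef, 0x8f, 0xb6]
t1 = [0x97, 0xef, 0x88, 0xef, 0x01, 0x8f, 0x78, 0xb6]
t2 = [0xb6, 0x97, 0xef, 0x97, 0x88, 0x88, 0x8f, 0xb6]

RES = [ 0xb6  0x97  0xef  0x97  0x88  0x88  0x8f  0xb6 ]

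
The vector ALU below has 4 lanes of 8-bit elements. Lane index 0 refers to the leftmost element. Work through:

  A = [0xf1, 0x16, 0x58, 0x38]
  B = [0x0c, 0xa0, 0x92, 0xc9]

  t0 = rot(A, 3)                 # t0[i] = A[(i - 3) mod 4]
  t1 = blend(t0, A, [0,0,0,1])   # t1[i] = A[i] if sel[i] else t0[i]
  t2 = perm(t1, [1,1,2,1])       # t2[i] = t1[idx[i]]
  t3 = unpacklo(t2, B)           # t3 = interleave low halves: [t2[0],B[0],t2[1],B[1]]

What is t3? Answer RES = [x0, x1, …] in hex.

RES = [ 0x58  0x0c  0x58  0xa0 ]

t0 = [0x16, 0x58, 0x38, 0xf1]
t1 = [0x16, 0x58, 0x38, 0x38]
t2 = [0x58, 0x58, 0x38, 0x58]
t3 = [0x58, 0x0c, 0x58, 0xa0]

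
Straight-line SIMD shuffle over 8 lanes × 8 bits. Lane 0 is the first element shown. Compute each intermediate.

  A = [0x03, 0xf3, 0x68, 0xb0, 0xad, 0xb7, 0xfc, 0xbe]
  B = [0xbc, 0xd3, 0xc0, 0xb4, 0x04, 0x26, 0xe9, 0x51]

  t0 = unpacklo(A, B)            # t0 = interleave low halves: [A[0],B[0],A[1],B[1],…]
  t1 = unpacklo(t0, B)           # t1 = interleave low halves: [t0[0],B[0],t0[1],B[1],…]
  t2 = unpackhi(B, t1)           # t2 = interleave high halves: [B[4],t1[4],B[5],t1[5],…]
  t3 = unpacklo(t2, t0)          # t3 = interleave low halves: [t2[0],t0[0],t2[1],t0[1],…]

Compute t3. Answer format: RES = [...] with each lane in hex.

→ t0 |03|bc|f3|d3|68|c0|b0|b4|
→ t1 |03|bc|bc|d3|f3|c0|d3|b4|
→ t2 |04|f3|26|c0|e9|d3|51|b4|
→ t3 |04|03|f3|bc|26|f3|c0|d3|

RES = [ 0x04  0x03  0xf3  0xbc  0x26  0xf3  0xc0  0xd3 ]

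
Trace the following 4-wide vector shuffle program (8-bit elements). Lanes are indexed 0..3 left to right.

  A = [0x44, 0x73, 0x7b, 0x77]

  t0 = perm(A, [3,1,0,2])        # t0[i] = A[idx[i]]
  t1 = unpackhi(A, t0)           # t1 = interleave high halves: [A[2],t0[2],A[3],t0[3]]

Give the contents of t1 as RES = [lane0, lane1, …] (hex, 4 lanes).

RES = [0x7b, 0x44, 0x77, 0x7b]

→ t0 |77|73|44|7b|
→ t1 |7b|44|77|7b|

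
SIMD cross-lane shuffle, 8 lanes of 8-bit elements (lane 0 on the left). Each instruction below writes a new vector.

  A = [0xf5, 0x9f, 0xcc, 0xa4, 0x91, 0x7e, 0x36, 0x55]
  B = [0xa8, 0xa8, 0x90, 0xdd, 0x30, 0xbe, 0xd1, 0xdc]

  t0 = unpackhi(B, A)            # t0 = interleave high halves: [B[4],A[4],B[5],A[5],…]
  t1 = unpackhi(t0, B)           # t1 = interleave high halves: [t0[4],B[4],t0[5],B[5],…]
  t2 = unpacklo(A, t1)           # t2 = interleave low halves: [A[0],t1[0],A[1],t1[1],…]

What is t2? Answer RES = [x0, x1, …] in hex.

RES = [0xf5, 0xd1, 0x9f, 0x30, 0xcc, 0x36, 0xa4, 0xbe]

→ t0 |30|91|be|7e|d1|36|dc|55|
→ t1 |d1|30|36|be|dc|d1|55|dc|
→ t2 |f5|d1|9f|30|cc|36|a4|be|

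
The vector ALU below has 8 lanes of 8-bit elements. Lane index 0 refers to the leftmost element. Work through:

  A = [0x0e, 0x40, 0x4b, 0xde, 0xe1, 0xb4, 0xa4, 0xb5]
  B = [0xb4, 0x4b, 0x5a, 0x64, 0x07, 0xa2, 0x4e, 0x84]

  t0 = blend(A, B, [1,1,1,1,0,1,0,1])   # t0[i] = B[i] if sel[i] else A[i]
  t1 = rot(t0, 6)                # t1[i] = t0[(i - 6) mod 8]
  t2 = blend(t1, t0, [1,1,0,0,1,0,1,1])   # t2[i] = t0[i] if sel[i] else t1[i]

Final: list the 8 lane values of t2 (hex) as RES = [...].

RES = [ 0xb4  0x4b  0xe1  0xa2  0xe1  0x84  0xa4  0x84 ]

→ t0 |b4|4b|5a|64|e1|a2|a4|84|
→ t1 |5a|64|e1|a2|a4|84|b4|4b|
→ t2 |b4|4b|e1|a2|e1|84|a4|84|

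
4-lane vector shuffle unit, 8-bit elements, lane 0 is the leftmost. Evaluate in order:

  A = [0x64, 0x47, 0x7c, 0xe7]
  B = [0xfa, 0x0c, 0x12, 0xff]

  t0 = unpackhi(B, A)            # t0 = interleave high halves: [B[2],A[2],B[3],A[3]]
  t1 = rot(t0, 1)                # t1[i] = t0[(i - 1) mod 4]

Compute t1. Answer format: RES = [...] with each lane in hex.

RES = [0xe7, 0x12, 0x7c, 0xff]

  t0: 12 7c ff e7
  t1: e7 12 7c ff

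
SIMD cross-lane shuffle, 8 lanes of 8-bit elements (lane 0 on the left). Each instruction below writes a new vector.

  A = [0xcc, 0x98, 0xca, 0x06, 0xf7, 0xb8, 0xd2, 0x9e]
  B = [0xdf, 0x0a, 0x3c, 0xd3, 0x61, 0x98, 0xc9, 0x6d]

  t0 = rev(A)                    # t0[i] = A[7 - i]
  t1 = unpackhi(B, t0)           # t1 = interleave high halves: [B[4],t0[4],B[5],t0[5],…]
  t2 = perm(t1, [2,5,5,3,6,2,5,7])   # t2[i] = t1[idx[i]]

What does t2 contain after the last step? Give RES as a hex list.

RES = [0x98, 0x98, 0x98, 0xca, 0x6d, 0x98, 0x98, 0xcc]

  t0: 9e d2 b8 f7 06 ca 98 cc
  t1: 61 06 98 ca c9 98 6d cc
  t2: 98 98 98 ca 6d 98 98 cc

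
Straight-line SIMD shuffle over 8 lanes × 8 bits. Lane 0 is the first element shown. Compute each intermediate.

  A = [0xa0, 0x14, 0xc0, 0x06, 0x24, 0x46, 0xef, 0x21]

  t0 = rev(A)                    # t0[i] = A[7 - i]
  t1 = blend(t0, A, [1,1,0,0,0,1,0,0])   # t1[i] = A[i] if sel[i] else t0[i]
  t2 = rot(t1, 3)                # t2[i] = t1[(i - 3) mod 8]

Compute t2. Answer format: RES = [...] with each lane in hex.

→ t0 |21|ef|46|24|06|c0|14|a0|
→ t1 |a0|14|46|24|06|46|14|a0|
→ t2 |46|14|a0|a0|14|46|24|06|

RES = [0x46, 0x14, 0xa0, 0xa0, 0x14, 0x46, 0x24, 0x06]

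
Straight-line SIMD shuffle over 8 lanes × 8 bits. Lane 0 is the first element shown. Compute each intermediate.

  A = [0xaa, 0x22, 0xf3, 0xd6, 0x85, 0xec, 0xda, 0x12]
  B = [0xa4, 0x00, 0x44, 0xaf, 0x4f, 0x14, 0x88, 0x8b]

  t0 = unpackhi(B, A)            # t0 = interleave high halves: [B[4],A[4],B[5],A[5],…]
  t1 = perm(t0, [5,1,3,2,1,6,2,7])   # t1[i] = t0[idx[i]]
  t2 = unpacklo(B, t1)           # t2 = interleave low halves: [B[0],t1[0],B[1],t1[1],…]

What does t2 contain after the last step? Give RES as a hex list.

t0 = [0x4f, 0x85, 0x14, 0xec, 0x88, 0xda, 0x8b, 0x12]
t1 = [0xda, 0x85, 0xec, 0x14, 0x85, 0x8b, 0x14, 0x12]
t2 = [0xa4, 0xda, 0x00, 0x85, 0x44, 0xec, 0xaf, 0x14]

RES = [ 0xa4  0xda  0x00  0x85  0x44  0xec  0xaf  0x14 ]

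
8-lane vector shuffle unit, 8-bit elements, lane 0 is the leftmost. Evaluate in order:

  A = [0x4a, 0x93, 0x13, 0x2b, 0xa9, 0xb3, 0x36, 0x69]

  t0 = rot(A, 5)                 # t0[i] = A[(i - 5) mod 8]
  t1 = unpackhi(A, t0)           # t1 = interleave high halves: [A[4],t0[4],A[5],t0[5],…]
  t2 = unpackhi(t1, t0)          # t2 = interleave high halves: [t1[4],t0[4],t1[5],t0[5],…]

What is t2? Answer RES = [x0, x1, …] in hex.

RES = [0x36, 0x69, 0x93, 0x4a, 0x69, 0x93, 0x13, 0x13]

  t0: 2b a9 b3 36 69 4a 93 13
  t1: a9 69 b3 4a 36 93 69 13
  t2: 36 69 93 4a 69 93 13 13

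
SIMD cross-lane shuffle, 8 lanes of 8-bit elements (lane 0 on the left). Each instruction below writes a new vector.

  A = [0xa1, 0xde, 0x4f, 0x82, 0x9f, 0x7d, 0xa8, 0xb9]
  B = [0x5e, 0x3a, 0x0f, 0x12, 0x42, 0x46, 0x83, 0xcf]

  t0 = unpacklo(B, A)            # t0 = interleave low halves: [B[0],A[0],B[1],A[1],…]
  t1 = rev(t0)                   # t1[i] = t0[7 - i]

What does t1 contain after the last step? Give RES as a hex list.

→ t0 |5e|a1|3a|de|0f|4f|12|82|
→ t1 |82|12|4f|0f|de|3a|a1|5e|

RES = [0x82, 0x12, 0x4f, 0x0f, 0xde, 0x3a, 0xa1, 0x5e]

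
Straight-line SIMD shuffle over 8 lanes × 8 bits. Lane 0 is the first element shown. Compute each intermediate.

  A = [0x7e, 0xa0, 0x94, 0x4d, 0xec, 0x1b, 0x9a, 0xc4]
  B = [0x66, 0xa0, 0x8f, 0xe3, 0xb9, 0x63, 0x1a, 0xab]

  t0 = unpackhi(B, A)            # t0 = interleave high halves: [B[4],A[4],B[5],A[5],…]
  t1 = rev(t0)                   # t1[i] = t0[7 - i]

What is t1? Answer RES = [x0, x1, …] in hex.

RES = [ 0xc4  0xab  0x9a  0x1a  0x1b  0x63  0xec  0xb9 ]

→ t0 |b9|ec|63|1b|1a|9a|ab|c4|
→ t1 |c4|ab|9a|1a|1b|63|ec|b9|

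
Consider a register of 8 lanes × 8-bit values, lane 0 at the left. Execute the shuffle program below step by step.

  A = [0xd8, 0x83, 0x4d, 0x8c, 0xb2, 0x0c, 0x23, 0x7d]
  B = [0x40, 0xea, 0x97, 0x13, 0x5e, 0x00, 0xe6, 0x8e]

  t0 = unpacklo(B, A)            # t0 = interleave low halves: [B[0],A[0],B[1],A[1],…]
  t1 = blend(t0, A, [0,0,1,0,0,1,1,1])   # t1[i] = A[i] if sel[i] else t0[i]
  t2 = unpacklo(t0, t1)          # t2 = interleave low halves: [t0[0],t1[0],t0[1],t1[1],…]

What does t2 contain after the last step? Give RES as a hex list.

RES = [0x40, 0x40, 0xd8, 0xd8, 0xea, 0x4d, 0x83, 0x83]

t0 = [0x40, 0xd8, 0xea, 0x83, 0x97, 0x4d, 0x13, 0x8c]
t1 = [0x40, 0xd8, 0x4d, 0x83, 0x97, 0x0c, 0x23, 0x7d]
t2 = [0x40, 0x40, 0xd8, 0xd8, 0xea, 0x4d, 0x83, 0x83]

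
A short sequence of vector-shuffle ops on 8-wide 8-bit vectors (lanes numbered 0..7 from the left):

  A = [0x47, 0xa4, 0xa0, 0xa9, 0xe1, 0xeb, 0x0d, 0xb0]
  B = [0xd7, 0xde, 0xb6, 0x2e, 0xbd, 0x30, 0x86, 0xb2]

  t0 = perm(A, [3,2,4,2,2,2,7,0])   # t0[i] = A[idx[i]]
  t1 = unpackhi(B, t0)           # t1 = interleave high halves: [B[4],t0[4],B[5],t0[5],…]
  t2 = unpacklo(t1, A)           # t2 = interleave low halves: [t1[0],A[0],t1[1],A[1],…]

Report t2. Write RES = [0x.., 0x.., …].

t0 = [0xa9, 0xa0, 0xe1, 0xa0, 0xa0, 0xa0, 0xb0, 0x47]
t1 = [0xbd, 0xa0, 0x30, 0xa0, 0x86, 0xb0, 0xb2, 0x47]
t2 = [0xbd, 0x47, 0xa0, 0xa4, 0x30, 0xa0, 0xa0, 0xa9]

RES = [ 0xbd  0x47  0xa0  0xa4  0x30  0xa0  0xa0  0xa9 ]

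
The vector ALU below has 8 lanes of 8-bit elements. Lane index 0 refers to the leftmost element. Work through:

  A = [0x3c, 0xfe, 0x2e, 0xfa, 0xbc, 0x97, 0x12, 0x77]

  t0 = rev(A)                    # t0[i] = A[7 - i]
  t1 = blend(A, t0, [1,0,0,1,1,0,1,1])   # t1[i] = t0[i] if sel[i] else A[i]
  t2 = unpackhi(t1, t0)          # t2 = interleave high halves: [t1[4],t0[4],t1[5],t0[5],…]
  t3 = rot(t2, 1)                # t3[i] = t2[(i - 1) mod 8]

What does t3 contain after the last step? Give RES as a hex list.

RES = [0x3c, 0xfa, 0xfa, 0x97, 0x2e, 0xfe, 0xfe, 0x3c]

  t0: 77 12 97 bc fa 2e fe 3c
  t1: 77 fe 2e bc fa 97 fe 3c
  t2: fa fa 97 2e fe fe 3c 3c
  t3: 3c fa fa 97 2e fe fe 3c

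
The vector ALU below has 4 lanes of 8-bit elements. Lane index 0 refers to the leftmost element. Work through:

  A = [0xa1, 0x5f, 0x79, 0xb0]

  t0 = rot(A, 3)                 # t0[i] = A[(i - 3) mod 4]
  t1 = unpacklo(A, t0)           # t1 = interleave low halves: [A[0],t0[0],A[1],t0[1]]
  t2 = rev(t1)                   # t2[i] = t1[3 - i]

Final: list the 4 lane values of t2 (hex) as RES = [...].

RES = [0x79, 0x5f, 0x5f, 0xa1]

t0 = [0x5f, 0x79, 0xb0, 0xa1]
t1 = [0xa1, 0x5f, 0x5f, 0x79]
t2 = [0x79, 0x5f, 0x5f, 0xa1]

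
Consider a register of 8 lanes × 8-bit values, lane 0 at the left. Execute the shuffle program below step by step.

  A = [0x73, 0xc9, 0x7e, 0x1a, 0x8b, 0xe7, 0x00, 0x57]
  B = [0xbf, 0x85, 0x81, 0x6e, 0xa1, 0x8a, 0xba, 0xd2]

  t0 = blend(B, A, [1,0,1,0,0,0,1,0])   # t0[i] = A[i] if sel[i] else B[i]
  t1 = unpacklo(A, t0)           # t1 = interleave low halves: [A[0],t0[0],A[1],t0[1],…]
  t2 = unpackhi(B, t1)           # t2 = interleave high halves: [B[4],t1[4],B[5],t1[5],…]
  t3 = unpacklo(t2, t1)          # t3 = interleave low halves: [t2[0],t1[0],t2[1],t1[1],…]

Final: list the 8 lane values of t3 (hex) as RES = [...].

t0 = [0x73, 0x85, 0x7e, 0x6e, 0xa1, 0x8a, 0x00, 0xd2]
t1 = [0x73, 0x73, 0xc9, 0x85, 0x7e, 0x7e, 0x1a, 0x6e]
t2 = [0xa1, 0x7e, 0x8a, 0x7e, 0xba, 0x1a, 0xd2, 0x6e]
t3 = [0xa1, 0x73, 0x7e, 0x73, 0x8a, 0xc9, 0x7e, 0x85]

RES = [ 0xa1  0x73  0x7e  0x73  0x8a  0xc9  0x7e  0x85 ]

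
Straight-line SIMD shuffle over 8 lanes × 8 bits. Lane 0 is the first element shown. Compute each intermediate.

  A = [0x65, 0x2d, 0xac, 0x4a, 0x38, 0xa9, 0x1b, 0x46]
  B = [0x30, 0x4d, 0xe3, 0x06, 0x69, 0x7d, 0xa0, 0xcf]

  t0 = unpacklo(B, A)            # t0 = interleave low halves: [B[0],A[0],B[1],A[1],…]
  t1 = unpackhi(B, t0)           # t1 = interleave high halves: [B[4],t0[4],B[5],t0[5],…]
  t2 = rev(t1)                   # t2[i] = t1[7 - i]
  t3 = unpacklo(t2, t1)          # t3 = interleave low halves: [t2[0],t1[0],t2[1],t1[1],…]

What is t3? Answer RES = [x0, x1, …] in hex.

RES = [0x4a, 0x69, 0xcf, 0xe3, 0x06, 0x7d, 0xa0, 0xac]

→ t0 |30|65|4d|2d|e3|ac|06|4a|
→ t1 |69|e3|7d|ac|a0|06|cf|4a|
→ t2 |4a|cf|06|a0|ac|7d|e3|69|
→ t3 |4a|69|cf|e3|06|7d|a0|ac|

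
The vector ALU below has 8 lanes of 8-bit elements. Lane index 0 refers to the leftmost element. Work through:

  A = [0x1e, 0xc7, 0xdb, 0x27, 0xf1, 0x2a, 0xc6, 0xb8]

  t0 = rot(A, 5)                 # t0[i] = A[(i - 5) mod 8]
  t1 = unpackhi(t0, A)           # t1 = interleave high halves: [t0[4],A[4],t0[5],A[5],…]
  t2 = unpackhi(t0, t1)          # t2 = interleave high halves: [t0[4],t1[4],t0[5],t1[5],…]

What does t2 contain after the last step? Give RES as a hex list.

t0 = [0x27, 0xf1, 0x2a, 0xc6, 0xb8, 0x1e, 0xc7, 0xdb]
t1 = [0xb8, 0xf1, 0x1e, 0x2a, 0xc7, 0xc6, 0xdb, 0xb8]
t2 = [0xb8, 0xc7, 0x1e, 0xc6, 0xc7, 0xdb, 0xdb, 0xb8]

RES = [ 0xb8  0xc7  0x1e  0xc6  0xc7  0xdb  0xdb  0xb8 ]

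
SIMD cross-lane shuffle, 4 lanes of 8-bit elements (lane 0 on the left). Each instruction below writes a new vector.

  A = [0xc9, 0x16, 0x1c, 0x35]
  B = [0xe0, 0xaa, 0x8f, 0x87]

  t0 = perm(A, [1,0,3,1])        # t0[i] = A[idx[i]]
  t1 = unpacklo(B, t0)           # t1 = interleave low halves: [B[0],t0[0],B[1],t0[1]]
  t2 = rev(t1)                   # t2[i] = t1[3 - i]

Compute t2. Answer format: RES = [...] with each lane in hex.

RES = [ 0xc9  0xaa  0x16  0xe0 ]

  t0: 16 c9 35 16
  t1: e0 16 aa c9
  t2: c9 aa 16 e0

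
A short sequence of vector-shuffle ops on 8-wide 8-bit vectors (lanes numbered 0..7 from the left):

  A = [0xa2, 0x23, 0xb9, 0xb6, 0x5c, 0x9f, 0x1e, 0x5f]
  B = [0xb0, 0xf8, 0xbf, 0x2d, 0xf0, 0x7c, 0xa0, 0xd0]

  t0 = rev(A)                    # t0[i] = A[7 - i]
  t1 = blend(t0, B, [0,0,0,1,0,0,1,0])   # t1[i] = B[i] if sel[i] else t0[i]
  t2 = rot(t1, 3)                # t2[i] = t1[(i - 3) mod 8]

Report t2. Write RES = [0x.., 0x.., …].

RES = [0xb9, 0xa0, 0xa2, 0x5f, 0x1e, 0x9f, 0x2d, 0xb6]

→ t0 |5f|1e|9f|5c|b6|b9|23|a2|
→ t1 |5f|1e|9f|2d|b6|b9|a0|a2|
→ t2 |b9|a0|a2|5f|1e|9f|2d|b6|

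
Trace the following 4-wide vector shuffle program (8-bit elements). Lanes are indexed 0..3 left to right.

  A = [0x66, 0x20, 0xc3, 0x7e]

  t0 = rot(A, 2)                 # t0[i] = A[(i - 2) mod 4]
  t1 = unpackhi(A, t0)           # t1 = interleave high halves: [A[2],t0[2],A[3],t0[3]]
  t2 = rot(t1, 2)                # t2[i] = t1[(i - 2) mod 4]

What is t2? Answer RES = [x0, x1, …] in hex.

RES = [0x7e, 0x20, 0xc3, 0x66]

t0 = [0xc3, 0x7e, 0x66, 0x20]
t1 = [0xc3, 0x66, 0x7e, 0x20]
t2 = [0x7e, 0x20, 0xc3, 0x66]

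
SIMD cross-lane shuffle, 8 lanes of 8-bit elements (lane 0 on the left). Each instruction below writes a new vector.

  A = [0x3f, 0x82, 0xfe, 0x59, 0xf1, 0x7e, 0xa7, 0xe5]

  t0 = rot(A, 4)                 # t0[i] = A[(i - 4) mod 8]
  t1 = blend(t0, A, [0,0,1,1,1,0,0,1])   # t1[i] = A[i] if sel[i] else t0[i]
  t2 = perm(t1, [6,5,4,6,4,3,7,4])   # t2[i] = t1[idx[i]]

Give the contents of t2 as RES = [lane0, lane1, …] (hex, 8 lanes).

RES = [0xfe, 0x82, 0xf1, 0xfe, 0xf1, 0x59, 0xe5, 0xf1]

t0 = [0xf1, 0x7e, 0xa7, 0xe5, 0x3f, 0x82, 0xfe, 0x59]
t1 = [0xf1, 0x7e, 0xfe, 0x59, 0xf1, 0x82, 0xfe, 0xe5]
t2 = [0xfe, 0x82, 0xf1, 0xfe, 0xf1, 0x59, 0xe5, 0xf1]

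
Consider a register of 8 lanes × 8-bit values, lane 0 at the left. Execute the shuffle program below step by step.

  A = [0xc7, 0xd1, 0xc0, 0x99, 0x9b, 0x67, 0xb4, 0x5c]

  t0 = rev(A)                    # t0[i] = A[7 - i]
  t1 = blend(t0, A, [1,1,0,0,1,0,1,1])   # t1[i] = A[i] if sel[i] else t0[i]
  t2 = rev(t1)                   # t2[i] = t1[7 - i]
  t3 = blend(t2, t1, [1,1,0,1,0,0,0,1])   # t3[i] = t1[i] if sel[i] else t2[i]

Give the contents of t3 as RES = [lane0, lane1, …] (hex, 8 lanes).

RES = [0xc7, 0xd1, 0xc0, 0x9b, 0x9b, 0x67, 0xd1, 0x5c]

  t0: 5c b4 67 9b 99 c0 d1 c7
  t1: c7 d1 67 9b 9b c0 b4 5c
  t2: 5c b4 c0 9b 9b 67 d1 c7
  t3: c7 d1 c0 9b 9b 67 d1 5c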